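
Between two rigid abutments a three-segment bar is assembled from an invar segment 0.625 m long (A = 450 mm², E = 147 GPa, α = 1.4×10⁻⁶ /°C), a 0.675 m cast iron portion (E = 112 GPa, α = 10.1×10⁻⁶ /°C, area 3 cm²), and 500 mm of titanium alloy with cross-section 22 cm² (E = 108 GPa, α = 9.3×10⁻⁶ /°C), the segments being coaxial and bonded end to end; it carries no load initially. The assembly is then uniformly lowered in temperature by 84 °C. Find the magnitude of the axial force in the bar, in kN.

Free thermal contraction of the whole bar: Σ αᵢΔT Lᵢ = 1.4×10⁻⁶×84×625 + 10.1×10⁻⁶×84×675 + 9.3×10⁻⁶×84×500 = 1.037 mm.
The rigid supports impose zero overall length change; the single axial force P common to all segments must satisfy P Σ Lᵢ/(AᵢEᵢ) = δ_free.
The series flexibility is Σ Lᵢ/(AᵢEᵢ) = 625/(450×147×10³) + 675/(300×112×10³) + 500/(2200×108×10³) = 3.164×10⁻⁵ mm/N.
Hence P = δ_free / Σ(L/AE) = 1.037/3.164×10⁻⁵ = 32.77 kN (tensile).

P ≈ 32.8 kN (tensile)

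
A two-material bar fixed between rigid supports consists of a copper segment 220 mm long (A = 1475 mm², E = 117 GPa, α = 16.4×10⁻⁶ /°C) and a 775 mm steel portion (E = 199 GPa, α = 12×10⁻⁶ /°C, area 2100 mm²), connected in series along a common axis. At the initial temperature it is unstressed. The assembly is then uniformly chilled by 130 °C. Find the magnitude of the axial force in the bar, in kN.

P ≈ 536 kN (tensile)

With the walls removed the bar would change length by δ_free = Σ αᵢΔT Lᵢ = 16.4×10⁻⁶×130×220 + 12×10⁻⁶×130×775 = 1.678 mm.
Since the ends are fixed, an axial force P builds up, equal in every segment, with P · Σ Lᵢ/(AᵢEᵢ) = δ_free.
Σ Lᵢ/(AᵢEᵢ) = 220/(1475×117×10³) + 775/(2100×199×10³) = 3.129×10⁻⁶ mm/N.
P = 1.678 / 3.129×10⁻⁶ = 536200 N = 536.2 kN, tensile.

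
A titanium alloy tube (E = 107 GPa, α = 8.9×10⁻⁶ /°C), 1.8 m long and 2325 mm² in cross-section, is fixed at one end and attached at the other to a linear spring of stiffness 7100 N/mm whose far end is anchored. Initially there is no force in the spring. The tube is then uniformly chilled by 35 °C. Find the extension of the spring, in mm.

If the spring were absent the tube would shorten by αΔT L = 8.9×10⁻⁶ × 35 × 1800 = 0.5607 mm.
Let P be the tensile force in the spring. The tube extends elastically by PL/(AE) and the spring stretches by P/k; together these equal δ_free.
So P = δ_free / [L/(AE) + 1/k] = 0.5607 / [ 1800/(2325×107×10³) + 1/(7100) ].
P = 0.5607 / 0.0001481 = 3786 N.
Spring extension = P/k = 3786/(7100) = 0.5333 mm.

δ ≈ 0.533 mm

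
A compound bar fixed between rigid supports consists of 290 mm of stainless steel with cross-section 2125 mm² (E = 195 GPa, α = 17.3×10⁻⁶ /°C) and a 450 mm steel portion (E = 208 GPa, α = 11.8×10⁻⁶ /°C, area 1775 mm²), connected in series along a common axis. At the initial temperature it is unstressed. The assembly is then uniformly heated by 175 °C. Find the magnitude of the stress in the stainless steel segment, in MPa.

σ ≈ 443 MPa (compressive)

Free thermal expansion of the whole bar: Σ αᵢΔT Lᵢ = 17.3×10⁻⁶×175×290 + 11.8×10⁻⁶×175×450 = 1.807 mm.
Since the ends are fixed, an axial force P builds up, equal in every segment, with P · Σ Lᵢ/(AᵢEᵢ) = δ_free.
The series flexibility is Σ Lᵢ/(AᵢEᵢ) = 290/(2125×195×10³) + 450/(1775×208×10³) = 1.919×10⁻⁶ mm/N.
So P = 1.807 / 1.919×10⁻⁶ = 941.9 kN, compressive.
σ_{stainless steel} = P / A = 941900 / 2125 = 443.2 MPa.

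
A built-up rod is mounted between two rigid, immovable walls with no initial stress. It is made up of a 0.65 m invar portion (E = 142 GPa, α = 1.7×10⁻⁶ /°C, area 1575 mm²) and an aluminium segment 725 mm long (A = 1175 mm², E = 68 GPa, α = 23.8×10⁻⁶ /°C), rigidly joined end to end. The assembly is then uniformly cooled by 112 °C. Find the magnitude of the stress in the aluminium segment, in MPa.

If the supports were absent, the total length change would be Σ αᵢΔT Lᵢ = 1.7×10⁻⁶×112×650 + 23.8×10⁻⁶×112×725 = 2.056 mm.
The rigid supports impose zero overall length change; the single axial force P common to all segments must satisfy P Σ Lᵢ/(AᵢEᵢ) = δ_free.
The series flexibility is Σ Lᵢ/(AᵢEᵢ) = 650/(1575×142×10³) + 725/(1175×68×10³) = 1.198×10⁻⁵ mm/N.
Hence P = δ_free / Σ(L/AE) = 2.056/1.198×10⁻⁵ = 171.6 kN (tensile).
σ_{aluminium} = P / A = 171600 / 1175 = 146.1 MPa.

σ ≈ 146 MPa (tensile)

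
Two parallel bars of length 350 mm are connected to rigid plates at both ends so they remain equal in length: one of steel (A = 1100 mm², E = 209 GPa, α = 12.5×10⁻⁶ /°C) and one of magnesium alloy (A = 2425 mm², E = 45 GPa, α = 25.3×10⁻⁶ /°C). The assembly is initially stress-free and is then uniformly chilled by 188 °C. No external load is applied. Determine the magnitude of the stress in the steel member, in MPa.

σ ≈ 162 MPa (compressive)

Both members must finish at the same length. With the larger α, the magnesium alloy tends to over-contract; the plates restrain it, putting the magnesium alloy in tension and the steel in compression. With no external load the two internal forces are equal and opposite, magnitude P.
Compatibility of the two members (thermal + elastic change equal): (α₁ − α₂)ΔT = P·[1/(A₁E₁) + 1/(A₂E₂)].
|α₁ − α₂|·ΔT = 12.8×10⁻⁶ × 188 = 0.002406.
1/(A₁E₁) + 1/(A₂E₂) = 1/(1100×209×10³) + 1/(2425×45×10³) = 1.351×10⁻⁸ N⁻¹.
So P = 0.002406 / 1.351×10⁻⁸ = 178.1 kN.
σ_{steel} = P/A₁ = 178100/1100 = 161.9 MPa, compressive.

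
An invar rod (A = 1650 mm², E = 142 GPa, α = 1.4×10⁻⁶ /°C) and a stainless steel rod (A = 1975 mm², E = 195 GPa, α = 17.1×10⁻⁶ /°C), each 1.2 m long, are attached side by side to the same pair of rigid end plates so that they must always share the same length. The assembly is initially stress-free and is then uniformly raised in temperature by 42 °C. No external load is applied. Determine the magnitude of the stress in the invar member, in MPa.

σ ≈ 58.2 MPa (tensile)

Both members must finish at the same length. With the larger α, the stainless steel tends to over-expand; the plates restrain it, putting the stainless steel in compression and the invar in tension. With no external load the two internal forces are equal and opposite, magnitude P.
Compatibility of the two members (thermal + elastic change equal): (α₁ − α₂)ΔT = P·[1/(A₁E₁) + 1/(A₂E₂)].
|α₁ − α₂|·ΔT = 15.7×10⁻⁶ × 42 = 0.0006594.
1/(A₁E₁) + 1/(A₂E₂) = 1/(1650×142×10³) + 1/(1975×195×10³) = 6.865×10⁻⁹ N⁻¹.
P = 0.0006594 / 6.865×10⁻⁹ = 96060 N = 96.06 kN.
σ_{invar} = P/A₁ = 96060/1650 = 58.22 MPa, tensile.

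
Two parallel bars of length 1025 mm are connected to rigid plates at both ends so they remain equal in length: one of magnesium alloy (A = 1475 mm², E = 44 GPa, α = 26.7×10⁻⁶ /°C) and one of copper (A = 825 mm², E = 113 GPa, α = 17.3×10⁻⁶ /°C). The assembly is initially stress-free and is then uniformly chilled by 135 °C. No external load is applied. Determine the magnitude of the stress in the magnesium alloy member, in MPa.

σ ≈ 32.9 MPa (tensile)

The magnesium alloy has the larger α, so on cooling it would change length more than the copper if both were free. The rigid plates force a common final length, so the magnesium alloy is put into tension and the copper into compression, with equal and opposite forces P (no external load).
Setting the final lengths equal and cancelling L: (α₁ − α₂)ΔT = P/(A₁E₁) + P/(A₂E₂).
|α₁ − α₂|·ΔT = 9.4×10⁻⁶ × 135 = 0.001269.
1/(A₁E₁) + 1/(A₂E₂) = 1/(1475×44×10³) + 1/(825×113×10³) = 2.614×10⁻⁸ N⁻¹.
So P = 0.001269 / 2.614×10⁻⁸ = 48.56 kN.
σ_{magnesium alloy} = P/A₁ = 48560/1475 = 32.92 MPa, tensile.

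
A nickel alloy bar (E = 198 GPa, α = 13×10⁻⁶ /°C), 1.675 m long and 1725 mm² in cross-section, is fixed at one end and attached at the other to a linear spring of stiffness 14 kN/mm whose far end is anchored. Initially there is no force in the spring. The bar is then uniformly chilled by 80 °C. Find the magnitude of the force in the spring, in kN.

P ≈ 22.8 kN

The unrestrained thermal change is αΔT L = 13×10⁻⁶ × 80 × 1675 = 1.742 mm.
With a force P in the spring, the elastic change of the bar is PL/(AE) and that of the spring is P/k; compatibility requires their sum to equal δ_free.
P [ L/(AE) + 1/k ] = δ_free → P [ 1675/(1725×198×10³) + 1/(14×10³) ] = 1.742.
P = 1.742 / 7.633×10⁻⁵ = 22820 N.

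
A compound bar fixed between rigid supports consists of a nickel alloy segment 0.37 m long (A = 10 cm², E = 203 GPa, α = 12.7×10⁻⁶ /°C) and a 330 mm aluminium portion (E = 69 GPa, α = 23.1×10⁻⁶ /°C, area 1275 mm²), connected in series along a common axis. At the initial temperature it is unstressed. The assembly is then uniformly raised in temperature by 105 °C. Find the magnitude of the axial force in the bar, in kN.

P ≈ 232 kN (compressive)

If the supports were absent, the total length change would be Σ αᵢΔT Lᵢ = 12.7×10⁻⁶×105×370 + 23.1×10⁻⁶×105×330 = 1.294 mm.
The rigid supports impose zero overall length change; the single axial force P common to all segments must satisfy P Σ Lᵢ/(AᵢEᵢ) = δ_free.
The series flexibility is Σ Lᵢ/(AᵢEᵢ) = 370/(1000×203×10³) + 330/(1275×69×10³) = 5.574×10⁻⁶ mm/N.
P = 1.294 / 5.574×10⁻⁶ = 232100 N = 232.1 kN, compressive.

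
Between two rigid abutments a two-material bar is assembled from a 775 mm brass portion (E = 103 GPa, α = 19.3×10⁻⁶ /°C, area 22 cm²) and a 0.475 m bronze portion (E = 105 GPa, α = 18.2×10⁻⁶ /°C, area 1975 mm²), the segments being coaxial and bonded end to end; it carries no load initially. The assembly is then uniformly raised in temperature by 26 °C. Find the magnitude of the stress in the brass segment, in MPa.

With the walls removed the bar would change length by δ_free = Σ αᵢΔT Lᵢ = 19.3×10⁻⁶×26×775 + 18.2×10⁻⁶×26×475 = 0.6137 mm.
The rigid supports impose zero overall length change; the single axial force P common to all segments must satisfy P Σ Lᵢ/(AᵢEᵢ) = δ_free.
Σ Lᵢ/(AᵢEᵢ) = 775/(2200×103×10³) + 475/(1975×105×10³) = 5.711×10⁻⁶ mm/N.
Hence P = δ_free / Σ(L/AE) = 0.6137/5.711×10⁻⁶ = 107.5 kN (compressive).
σ_{brass} = P / A = 107500 / 2200 = 48.85 MPa.

σ ≈ 48.8 MPa (compressive)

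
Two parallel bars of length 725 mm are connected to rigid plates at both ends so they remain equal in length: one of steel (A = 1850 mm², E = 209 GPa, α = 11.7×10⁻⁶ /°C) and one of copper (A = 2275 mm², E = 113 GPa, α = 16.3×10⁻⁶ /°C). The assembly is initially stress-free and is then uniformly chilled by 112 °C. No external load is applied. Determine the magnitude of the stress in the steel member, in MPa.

The copper has the larger α, so on cooling it would change length more than the steel if both were free. The rigid plates force a common final length, so the copper is put into tension and the steel into compression, with equal and opposite forces P (no external load).
Compatibility of the two members (thermal + elastic change equal): (α₁ − α₂)ΔT = P·[1/(A₁E₁) + 1/(A₂E₂)].
|α₁ − α₂|·ΔT = 4.6×10⁻⁶ × 112 = 0.0005152.
1/(A₁E₁) + 1/(A₂E₂) = 1/(1850×209×10³) + 1/(2275×113×10³) = 6.476×10⁻⁹ N⁻¹.
P = 0.0005152 / 6.476×10⁻⁹ = 79550 N = 79.55 kN.
σ_{steel} = P/A₁ = 79550/1850 = 43 MPa, compressive.

σ ≈ 43 MPa (compressive)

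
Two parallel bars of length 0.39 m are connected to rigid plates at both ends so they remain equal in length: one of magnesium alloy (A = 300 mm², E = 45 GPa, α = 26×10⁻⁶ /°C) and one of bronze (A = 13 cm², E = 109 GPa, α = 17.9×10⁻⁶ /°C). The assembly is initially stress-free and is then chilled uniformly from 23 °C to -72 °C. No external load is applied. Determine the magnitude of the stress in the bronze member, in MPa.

σ ≈ 7.3 MPa (compressive)

Both members must finish at the same length. With the larger α, the magnesium alloy tends to over-contract; the plates restrain it, putting the magnesium alloy in tension and the bronze in compression. With no external load the two internal forces are equal and opposite, magnitude P.
Compatibility of the two members (thermal + elastic change equal): (α₁ − α₂)ΔT = P·[1/(A₁E₁) + 1/(A₂E₂)].
|α₁ − α₂|·ΔT = 8.1×10⁻⁶ × 95 = 0.0007695.
1/(A₁E₁) + 1/(A₂E₂) = 1/(300×45×10³) + 1/(1300×109×10³) = 8.113×10⁻⁸ N⁻¹.
So P = 0.0007695 / 8.113×10⁻⁸ = 9.485 kN.
σ_{bronze} = P/A₂ = 9485/1300 = 7.296 MPa, compressive.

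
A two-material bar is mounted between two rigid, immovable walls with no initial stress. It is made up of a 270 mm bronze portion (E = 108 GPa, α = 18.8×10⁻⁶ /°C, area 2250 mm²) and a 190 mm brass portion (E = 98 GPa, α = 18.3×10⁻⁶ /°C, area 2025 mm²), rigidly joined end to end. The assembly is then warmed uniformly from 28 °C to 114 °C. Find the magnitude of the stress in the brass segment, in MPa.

If the supports were absent, the total length change would be Σ αᵢΔT Lᵢ = 18.8×10⁻⁶×86×270 + 18.3×10⁻⁶×86×190 = 0.7356 mm.
The rigid supports impose zero overall length change; the single axial force P common to all segments must satisfy P Σ Lᵢ/(AᵢEᵢ) = δ_free.
Σ Lᵢ/(AᵢEᵢ) = 270/(2250×108×10³) + 190/(2025×98×10³) = 2.069×10⁻⁶ mm/N.
Hence P = δ_free / Σ(L/AE) = 0.7356/2.069×10⁻⁶ = 355.6 kN (compressive).
σ_{brass} = P / A = 355600 / 2025 = 175.6 MPa.

σ ≈ 176 MPa (compressive)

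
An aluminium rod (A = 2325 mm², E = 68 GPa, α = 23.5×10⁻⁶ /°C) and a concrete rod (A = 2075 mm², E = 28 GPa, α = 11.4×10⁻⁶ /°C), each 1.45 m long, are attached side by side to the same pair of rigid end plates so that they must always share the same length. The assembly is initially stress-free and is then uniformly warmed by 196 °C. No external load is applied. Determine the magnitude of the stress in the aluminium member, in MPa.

σ ≈ 43.3 MPa (compressive)

Both members must finish at the same length. With the larger α, the aluminium tends to over-expand; the plates restrain it, putting the aluminium in compression and the concrete in tension. With no external load the two internal forces are equal and opposite, magnitude P.
Equating the net (thermal + elastic) strains gives |α₁ − α₂|·ΔT = P·[1/(A₁E₁) + 1/(A₂E₂)].
|α₁ − α₂|·ΔT = 12.1×10⁻⁶ × 196 = 0.002372.
1/(A₁E₁) + 1/(A₂E₂) = 1/(2325×68×10³) + 1/(2075×28×10³) = 2.354×10⁻⁸ N⁻¹.
P = 0.002372 / 2.354×10⁻⁸ = 100800 N = 100.8 kN.
σ_{aluminium} = P/A₁ = 100800/2325 = 43.34 MPa, compressive.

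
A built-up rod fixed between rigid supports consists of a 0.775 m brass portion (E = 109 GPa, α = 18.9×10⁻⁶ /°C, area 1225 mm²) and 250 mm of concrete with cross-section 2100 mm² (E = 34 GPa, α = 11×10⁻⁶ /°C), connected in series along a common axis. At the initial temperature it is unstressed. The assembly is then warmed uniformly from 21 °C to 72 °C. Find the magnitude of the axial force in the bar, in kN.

P ≈ 95.3 kN (compressive)

Free thermal expansion of the whole bar: Σ αᵢΔT Lᵢ = 18.9×10⁻⁶×51×775 + 11×10⁻⁶×51×250 = 0.8873 mm.
The rigid supports impose zero overall length change; the single axial force P common to all segments must satisfy P Σ Lᵢ/(AᵢEᵢ) = δ_free.
Σ Lᵢ/(AᵢEᵢ) = 775/(1225×109×10³) + 250/(2100×34×10³) = 9.306×10⁻⁶ mm/N.
P = 0.8873 / 9.306×10⁻⁶ = 95350 N = 95.35 kN, compressive.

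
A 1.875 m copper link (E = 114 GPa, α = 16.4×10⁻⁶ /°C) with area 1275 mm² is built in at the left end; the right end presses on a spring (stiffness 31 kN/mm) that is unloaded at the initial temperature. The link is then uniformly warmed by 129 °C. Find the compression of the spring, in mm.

The unrestrained thermal change is αΔT L = 16.4×10⁻⁶ × 129 × 1875 = 3.967 mm.
With a force P in the spring, the elastic change of the link is PL/(AE) and that of the spring is P/k; compatibility requires their sum to equal δ_free.
So P = δ_free / [L/(AE) + 1/k] = 3.967 / [ 1875/(1275×114×10³) + 1/(31×10³) ].
P = 3.967 / 4.516×10⁻⁵ = 87840 N.
Spring compression = P/k = 87840/(31×10³) = 2.834 mm.

δ ≈ 2.83 mm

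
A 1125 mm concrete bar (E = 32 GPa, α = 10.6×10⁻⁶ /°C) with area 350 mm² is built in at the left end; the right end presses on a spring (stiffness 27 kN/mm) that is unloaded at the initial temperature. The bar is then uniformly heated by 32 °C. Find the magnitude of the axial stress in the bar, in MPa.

σ ≈ 7.93 MPa (compressive)

The unrestrained thermal change is αΔT L = 10.6×10⁻⁶ × 32 × 1125 = 0.3816 mm.
Let P be the compressive force at the spring. The bar shortens elastically by PL/(AE) and the spring compresses by P/k; together these equal δ_free.
P [ L/(AE) + 1/k ] = δ_free → P [ 1125/(350×32×10³) + 1/(27×10³) ] = 0.3816.
P = 0.3816 / 0.0001375 = 2776 N.
σ = P/A = 2776/350 = 7.93 MPa.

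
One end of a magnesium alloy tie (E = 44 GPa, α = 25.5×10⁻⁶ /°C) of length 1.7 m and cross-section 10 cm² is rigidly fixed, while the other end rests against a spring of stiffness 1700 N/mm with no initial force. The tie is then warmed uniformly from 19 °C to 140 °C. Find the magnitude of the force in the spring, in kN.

The unrestrained thermal change is αΔT L = 25.5×10⁻⁶ × 121 × 1700 = 5.245 mm.
With a force P in the spring, the elastic change of the tie is PL/(AE) and that of the spring is P/k; compatibility requires their sum to equal δ_free.
So P = δ_free / [L/(AE) + 1/k] = 5.245 / [ 1700/(1000×44×10³) + 1/(1700) ].
P = 5.245 / 0.0006269 = 8368 N.

P ≈ 8.37 kN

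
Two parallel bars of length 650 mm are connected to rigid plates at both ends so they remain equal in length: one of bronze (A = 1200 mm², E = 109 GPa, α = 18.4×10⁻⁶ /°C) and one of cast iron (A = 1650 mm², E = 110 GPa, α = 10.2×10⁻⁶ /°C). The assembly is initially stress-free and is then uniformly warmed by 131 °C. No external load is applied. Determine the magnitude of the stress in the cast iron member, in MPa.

σ ≈ 49.5 MPa (tensile)

The bronze has the larger α, so on heating it would change length more than the cast iron if both were free. The rigid plates force a common final length, so the bronze is put into compression and the cast iron into tension, with equal and opposite forces P (no external load).
Equating the net (thermal + elastic) strains gives |α₁ − α₂|·ΔT = P·[1/(A₁E₁) + 1/(A₂E₂)].
|α₁ − α₂|·ΔT = 8.2×10⁻⁶ × 131 = 0.001074.
1/(A₁E₁) + 1/(A₂E₂) = 1/(1200×109×10³) + 1/(1650×110×10³) = 1.315×10⁻⁸ N⁻¹.
So P = 0.001074 / 1.315×10⁻⁸ = 81.66 kN.
σ_{cast iron} = P/A₂ = 81660/1650 = 49.49 MPa, tensile.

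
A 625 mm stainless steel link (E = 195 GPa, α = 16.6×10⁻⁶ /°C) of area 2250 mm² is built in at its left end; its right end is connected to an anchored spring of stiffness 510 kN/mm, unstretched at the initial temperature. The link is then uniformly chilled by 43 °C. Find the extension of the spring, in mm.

If the spring were absent the link would shorten by αΔT L = 16.6×10⁻⁶ × 43 × 625 = 0.4461 mm.
Let P be the tensile force in the spring. The link extends elastically by PL/(AE) and the spring stretches by P/k; together these equal δ_free.
So P = δ_free / [L/(AE) + 1/k] = 0.4461 / [ 625/(2250×195×10³) + 1/(510×10³) ].
P = 0.4461 / 3.385×10⁻⁶ = 131800 N.
Spring extension = P/k = 131800/(510×10³) = 0.2584 mm.

δ ≈ 0.258 mm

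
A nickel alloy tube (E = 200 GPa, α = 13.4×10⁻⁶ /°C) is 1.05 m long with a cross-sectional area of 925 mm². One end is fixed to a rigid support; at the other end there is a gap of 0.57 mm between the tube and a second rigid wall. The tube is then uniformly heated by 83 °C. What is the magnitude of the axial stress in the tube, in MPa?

Free thermal elongation = αΔT L = 13.4×10⁻⁶ × 83 × 1050 = 1.168 mm.
This exceeds the 0.57 mm gap, so the wall pushes back. The portion of expansion that must be recovered elastically is δ_free − gap = 1.168 − 0.57 = 0.5978 mm.
Compatibility: PL/(AE) = 0.5978 mm, so σ = P/A = E × (0.5978/1050) = 113.9 MPa.

σ ≈ 114 MPa (compressive)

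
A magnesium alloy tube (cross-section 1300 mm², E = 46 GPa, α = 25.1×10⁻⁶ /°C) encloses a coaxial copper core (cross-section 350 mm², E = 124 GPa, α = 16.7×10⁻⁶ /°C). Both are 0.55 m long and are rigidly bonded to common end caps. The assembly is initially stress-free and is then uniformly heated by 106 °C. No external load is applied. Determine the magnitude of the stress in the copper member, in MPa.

σ ≈ 64 MPa (tensile)

The magnesium alloy has the larger α, so on heating it would change length more than the copper if both were free. The rigid plates force a common final length, so the magnesium alloy is put into compression and the copper into tension, with equal and opposite forces P (no external load).
Equating the net (thermal + elastic) strains gives |α₁ − α₂|·ΔT = P·[1/(A₁E₁) + 1/(A₂E₂)].
|α₁ − α₂|·ΔT = 8.4×10⁻⁶ × 106 = 0.0008904.
1/(A₁E₁) + 1/(A₂E₂) = 1/(1300×46×10³) + 1/(350×124×10³) = 3.976×10⁻⁸ N⁻¹.
So P = 0.0008904 / 3.976×10⁻⁸ = 22.39 kN.
σ_{copper} = P/A₂ = 22390/350 = 63.98 MPa, tensile.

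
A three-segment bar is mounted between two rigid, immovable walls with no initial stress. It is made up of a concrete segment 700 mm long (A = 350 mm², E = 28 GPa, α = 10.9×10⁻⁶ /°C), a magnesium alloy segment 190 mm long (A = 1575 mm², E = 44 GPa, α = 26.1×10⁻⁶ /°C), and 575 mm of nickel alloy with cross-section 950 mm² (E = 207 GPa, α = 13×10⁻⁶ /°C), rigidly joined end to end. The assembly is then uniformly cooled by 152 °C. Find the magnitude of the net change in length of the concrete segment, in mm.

If the supports were absent, the total length change would be Σ αᵢΔT Lᵢ = 10.9×10⁻⁶×152×700 + 26.1×10⁻⁶×152×190 + 13×10⁻⁶×152×575 = 3.05 mm.
Since the ends are fixed, an axial force P builds up, equal in every segment, with P · Σ Lᵢ/(AᵢEᵢ) = δ_free.
Σ Lᵢ/(AᵢEᵢ) = 700/(350×28×10³) + 190/(1575×44×10³) + 575/(950×207×10³) = 7.709×10⁻⁵ mm/N.
P = 3.05 / 7.709×10⁻⁵ = 39560 N = 39.56 kN, tensile.
For the concrete segment, free thermal change = 10.9×10⁻⁶×152×700 = 1.16 mm and elastic change from P = 39560×700/(350×28×10³) = 2.826 mm; these oppose, so the net change is 1.67 mm (segment lengthens).

|ΔL| ≈ 1.67 mm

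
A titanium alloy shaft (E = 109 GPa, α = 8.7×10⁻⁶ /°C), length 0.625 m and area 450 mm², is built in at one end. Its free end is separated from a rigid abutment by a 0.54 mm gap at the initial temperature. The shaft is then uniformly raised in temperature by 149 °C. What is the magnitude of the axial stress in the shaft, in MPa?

Unrestrained expansion: δ_free = αΔT L = 8.7×10⁻⁶ × 149 × 625 = 0.8102 mm.
After closing the 0.54 mm clearance, 0.8102 − 0.54 = 0.2702 mm of expansion remains to be suppressed by the wall.
Compatibility: PL/(AE) = 0.2702 mm, so σ = P/A = E × (0.2702/625) = 47.12 MPa.

σ ≈ 47.1 MPa (compressive)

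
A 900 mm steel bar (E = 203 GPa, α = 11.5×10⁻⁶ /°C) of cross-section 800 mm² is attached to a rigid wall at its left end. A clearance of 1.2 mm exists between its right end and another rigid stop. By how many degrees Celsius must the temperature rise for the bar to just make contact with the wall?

ΔT ≈ 116 °C

The gap closes when αΔT L = 1.2 mm, since the bar is still unstressed at that instant.
So ΔT = g/(αL) = 1.2/(11.5×10⁻⁶ × 900) = 115.9 °C.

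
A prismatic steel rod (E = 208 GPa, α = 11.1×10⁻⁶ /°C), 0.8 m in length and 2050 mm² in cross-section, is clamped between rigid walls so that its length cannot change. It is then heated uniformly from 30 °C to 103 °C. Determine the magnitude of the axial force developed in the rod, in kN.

P ≈ 346 kN (compressive)

With zero net strain, σ = E·αΔT = 208 GPa × 11.1×10⁻⁶ × 73 = 168.5 MPa.
Then P = σA = 168.5 × 2050 mm² = 345.5 kN, compressive.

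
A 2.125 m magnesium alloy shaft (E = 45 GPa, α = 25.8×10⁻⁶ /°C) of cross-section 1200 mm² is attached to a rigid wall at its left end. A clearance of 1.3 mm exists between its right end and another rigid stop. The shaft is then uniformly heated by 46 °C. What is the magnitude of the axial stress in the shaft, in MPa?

σ ≈ 25.9 MPa (compressive)

If the wall were absent the shaft would grow by αΔT L = 25.8×10⁻⁶ × 46 × 2125 = 2.522 mm.
After closing the 1.3 mm clearance, 2.522 − 1.3 = 1.222 mm of expansion remains to be suppressed by the wall.
Compatibility: PL/(AE) = 1.222 mm, so σ = P/A = E × (1.222/2125) = 25.88 MPa.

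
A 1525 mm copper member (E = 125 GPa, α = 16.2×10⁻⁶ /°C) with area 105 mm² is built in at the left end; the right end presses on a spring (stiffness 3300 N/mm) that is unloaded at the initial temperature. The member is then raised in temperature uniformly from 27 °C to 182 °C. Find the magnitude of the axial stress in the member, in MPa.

If the spring were absent the member would lengthen by αΔT L = 16.2×10⁻⁶ × 155 × 1525 = 3.829 mm.
With a force P in the spring, the elastic change of the member is PL/(AE) and that of the spring is P/k; compatibility requires their sum to equal δ_free.
So P = δ_free / [L/(AE) + 1/k] = 3.829 / [ 1525/(105×125×10³) + 1/(3300) ].
P = 3.829 / 0.0004192 = 9134 N.
σ = P/A = 9134/105 = 86.99 MPa.

σ ≈ 87 MPa (compressive)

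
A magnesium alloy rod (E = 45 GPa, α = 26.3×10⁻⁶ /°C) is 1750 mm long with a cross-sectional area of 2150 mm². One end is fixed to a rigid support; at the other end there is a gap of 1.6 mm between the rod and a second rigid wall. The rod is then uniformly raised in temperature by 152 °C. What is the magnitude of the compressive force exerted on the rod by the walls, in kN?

Free thermal elongation = αΔT L = 26.3×10⁻⁶ × 152 × 1750 = 6.996 mm.
After closing the 1.6 mm clearance, 6.996 − 1.6 = 5.396 mm of expansion remains to be suppressed by the wall.
That suppressed elongation corresponds to σ = E·Δ/L = 45×10³ × 5.396/1750 = 138.7 MPa.
Force on the wall = σA = 138.7 × 2150 mm² = 298.3 kN.

P ≈ 298 kN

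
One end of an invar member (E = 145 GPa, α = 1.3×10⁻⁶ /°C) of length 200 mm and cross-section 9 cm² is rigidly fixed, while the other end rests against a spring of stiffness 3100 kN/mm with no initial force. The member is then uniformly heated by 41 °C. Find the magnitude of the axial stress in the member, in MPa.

If the spring were absent the member would lengthen by αΔT L = 1.3×10⁻⁶ × 41 × 200 = 0.01066 mm.
Let P be the compressive force at the spring. The member shortens elastically by PL/(AE) and the spring compresses by P/k; together these equal δ_free.
So P = δ_free / [L/(AE) + 1/k] = 0.01066 / [ 200/(900×145×10³) + 1/(3100×10³) ].
P = 0.01066 / 1.855×10⁻⁶ = 5746 N.
σ = P/A = 5746/900 = 6.385 MPa.

σ ≈ 6.38 MPa (compressive)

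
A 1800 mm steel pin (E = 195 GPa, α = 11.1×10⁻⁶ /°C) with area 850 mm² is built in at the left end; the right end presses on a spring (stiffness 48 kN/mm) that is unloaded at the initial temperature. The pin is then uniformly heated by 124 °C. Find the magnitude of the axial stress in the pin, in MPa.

The unrestrained thermal change is αΔT L = 11.1×10⁻⁶ × 124 × 1800 = 2.478 mm.
Let P be the compressive force at the spring. The pin shortens elastically by PL/(AE) and the spring compresses by P/k; together these equal δ_free.
So P = δ_free / [L/(AE) + 1/k] = 2.478 / [ 1800/(850×195×10³) + 1/(48×10³) ].
P = 2.478 / 3.169×10⁻⁵ = 78170 N.
σ = P/A = 78170/850 = 91.97 MPa.

σ ≈ 92 MPa (compressive)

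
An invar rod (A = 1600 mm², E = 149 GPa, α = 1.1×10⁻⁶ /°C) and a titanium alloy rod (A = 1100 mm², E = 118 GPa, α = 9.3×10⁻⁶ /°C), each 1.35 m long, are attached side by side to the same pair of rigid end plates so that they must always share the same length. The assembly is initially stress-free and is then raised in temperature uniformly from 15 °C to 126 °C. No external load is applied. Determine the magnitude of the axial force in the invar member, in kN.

Equilibrium of a rigid end plate with no external load gives equal and opposite internal forces ±P in the two members. Since α_{titanium alloy} > α_{invar}, heating drives the titanium alloy into compression and the invar into tension.
Equating the net (thermal + elastic) strains gives |α₁ − α₂|·ΔT = P·[1/(A₁E₁) + 1/(A₂E₂)].
|α₁ − α₂|·ΔT = 8.2×10⁻⁶ × 111 = 0.0009102.
1/(A₁E₁) + 1/(A₂E₂) = 1/(1600×149×10³) + 1/(1100×118×10³) = 1.19×10⁻⁸ N⁻¹.
So P = 0.0009102 / 1.19×10⁻⁸ = 76.5 kN.

P ≈ 76.5 kN (tensile in the invar)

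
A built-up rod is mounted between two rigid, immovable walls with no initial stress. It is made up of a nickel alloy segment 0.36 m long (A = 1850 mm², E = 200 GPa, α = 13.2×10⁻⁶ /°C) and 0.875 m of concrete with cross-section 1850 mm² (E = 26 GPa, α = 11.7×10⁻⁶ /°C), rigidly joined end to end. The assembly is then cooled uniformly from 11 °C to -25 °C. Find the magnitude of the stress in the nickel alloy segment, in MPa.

σ ≈ 15.2 MPa (tensile)

If the supports were absent, the total length change would be Σ αᵢΔT Lᵢ = 13.2×10⁻⁶×36×360 + 11.7×10⁻⁶×36×875 = 0.5396 mm.
The walls prevent any net length change, so an axial force P (same in every segment) develops. Compatibility: P · Σ Lᵢ/(AᵢEᵢ) = δ_free.
The series flexibility is Σ Lᵢ/(AᵢEᵢ) = 360/(1850×200×10³) + 875/(1850×26×10³) = 1.916×10⁻⁵ mm/N.
P = 0.5396 / 1.916×10⁻⁵ = 28160 N = 28.16 kN, tensile.
σ_{nickel alloy} = P / A = 28160 / 1850 = 15.22 MPa.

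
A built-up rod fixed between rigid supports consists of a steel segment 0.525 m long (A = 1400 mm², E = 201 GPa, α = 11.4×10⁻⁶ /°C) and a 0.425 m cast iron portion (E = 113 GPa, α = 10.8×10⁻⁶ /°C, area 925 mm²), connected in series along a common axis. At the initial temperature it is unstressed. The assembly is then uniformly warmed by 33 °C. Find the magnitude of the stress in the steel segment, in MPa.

σ ≈ 42 MPa (compressive)

Free thermal expansion of the whole bar: Σ αᵢΔT Lᵢ = 11.4×10⁻⁶×33×525 + 10.8×10⁻⁶×33×425 = 0.349 mm.
The walls prevent any net length change, so an axial force P (same in every segment) develops. Compatibility: P · Σ Lᵢ/(AᵢEᵢ) = δ_free.
The series flexibility is Σ Lᵢ/(AᵢEᵢ) = 525/(1400×201×10³) + 425/(925×113×10³) = 5.932×10⁻⁶ mm/N.
Hence P = δ_free / Σ(L/AE) = 0.349/5.932×10⁻⁶ = 58.83 kN (compressive).
σ_{steel} = P / A = 58830 / 1400 = 42.02 MPa.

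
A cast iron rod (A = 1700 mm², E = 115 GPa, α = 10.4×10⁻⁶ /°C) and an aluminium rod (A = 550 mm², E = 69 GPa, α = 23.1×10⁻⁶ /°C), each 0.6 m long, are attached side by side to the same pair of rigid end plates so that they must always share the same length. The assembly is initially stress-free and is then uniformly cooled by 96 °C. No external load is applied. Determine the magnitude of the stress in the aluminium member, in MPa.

σ ≈ 70.4 MPa (tensile)

Equilibrium of a rigid end plate with no external load gives equal and opposite internal forces ±P in the two members. Since α_{aluminium} > α_{cast iron}, cooling drives the aluminium into tension and the cast iron into compression.
Setting the final lengths equal and cancelling L: (α₁ − α₂)ΔT = P/(A₁E₁) + P/(A₂E₂).
|α₁ − α₂|·ΔT = 12.7×10⁻⁶ × 96 = 0.001219.
1/(A₁E₁) + 1/(A₂E₂) = 1/(1700×115×10³) + 1/(550×69×10³) = 3.147×10⁻⁸ N⁻¹.
P = 0.001219 / 3.147×10⁻⁸ = 38750 N = 38.75 kN.
σ_{aluminium} = P/A₂ = 38750/550 = 70.45 MPa, tensile.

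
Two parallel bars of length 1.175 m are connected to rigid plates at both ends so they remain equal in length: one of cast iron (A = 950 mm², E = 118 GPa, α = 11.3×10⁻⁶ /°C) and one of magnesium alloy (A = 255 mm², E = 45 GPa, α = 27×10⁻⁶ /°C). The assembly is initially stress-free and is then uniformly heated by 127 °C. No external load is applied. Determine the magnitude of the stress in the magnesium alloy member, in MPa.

σ ≈ 81.4 MPa (compressive)

Both members must finish at the same length. With the larger α, the magnesium alloy tends to over-expand; the plates restrain it, putting the magnesium alloy in compression and the cast iron in tension. With no external load the two internal forces are equal and opposite, magnitude P.
Equating the net (thermal + elastic) strains gives |α₁ − α₂|·ΔT = P·[1/(A₁E₁) + 1/(A₂E₂)].
|α₁ − α₂|·ΔT = 15.7×10⁻⁶ × 127 = 0.001994.
1/(A₁E₁) + 1/(A₂E₂) = 1/(950×118×10³) + 1/(255×45×10³) = 9.607×10⁻⁸ N⁻¹.
P = 0.001994 / 9.607×10⁻⁸ = 20760 N = 20.76 kN.
σ_{magnesium alloy} = P/A₂ = 20760/255 = 81.39 MPa, compressive.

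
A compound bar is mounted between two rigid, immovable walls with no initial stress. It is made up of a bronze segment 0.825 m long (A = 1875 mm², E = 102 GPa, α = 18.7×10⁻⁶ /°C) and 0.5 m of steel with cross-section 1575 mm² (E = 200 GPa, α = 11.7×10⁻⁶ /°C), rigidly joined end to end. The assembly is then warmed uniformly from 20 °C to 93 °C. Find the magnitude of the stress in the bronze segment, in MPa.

σ ≈ 140 MPa (compressive)

If the supports were absent, the total length change would be Σ αᵢΔT Lᵢ = 18.7×10⁻⁶×73×825 + 11.7×10⁻⁶×73×500 = 1.553 mm.
The walls prevent any net length change, so an axial force P (same in every segment) develops. Compatibility: P · Σ Lᵢ/(AᵢEᵢ) = δ_free.
The series flexibility is Σ Lᵢ/(AᵢEᵢ) = 825/(1875×102×10³) + 500/(1575×200×10³) = 5.901×10⁻⁶ mm/N.
Hence P = δ_free / Σ(L/AE) = 1.553/5.901×10⁻⁶ = 263.2 kN (compressive).
σ_{bronze} = P / A = 263200 / 1875 = 140.4 MPa.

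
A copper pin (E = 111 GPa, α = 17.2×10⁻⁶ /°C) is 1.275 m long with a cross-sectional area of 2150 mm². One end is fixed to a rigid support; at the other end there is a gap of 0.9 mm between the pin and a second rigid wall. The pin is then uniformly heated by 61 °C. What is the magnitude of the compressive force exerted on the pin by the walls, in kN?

Unrestrained expansion: δ_free = αΔT L = 17.2×10⁻⁶ × 61 × 1275 = 1.338 mm.
After closing the 0.9 mm clearance, 1.338 − 0.9 = 0.4377 mm of expansion remains to be suppressed by the wall.
So σ = E(δ_free − g)/L = 111×10³ × 0.4377/1275 = 38.11 MPa.
P = σA = 38.11 × 2150 = 81.93 kN.

P ≈ 81.9 kN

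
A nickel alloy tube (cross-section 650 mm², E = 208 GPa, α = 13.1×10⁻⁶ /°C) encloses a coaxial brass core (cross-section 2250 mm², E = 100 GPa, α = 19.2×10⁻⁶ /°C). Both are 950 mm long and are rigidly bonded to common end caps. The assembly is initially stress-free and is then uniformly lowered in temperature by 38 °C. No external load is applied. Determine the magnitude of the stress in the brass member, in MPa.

σ ≈ 8.7 MPa (tensile)

Both members must finish at the same length. With the larger α, the brass tends to over-contract; the plates restrain it, putting the brass in tension and the nickel alloy in compression. With no external load the two internal forces are equal and opposite, magnitude P.
Compatibility of the two members (thermal + elastic change equal): (α₁ − α₂)ΔT = P·[1/(A₁E₁) + 1/(A₂E₂)].
|α₁ − α₂|·ΔT = 6.1×10⁻⁶ × 38 = 0.0002318.
1/(A₁E₁) + 1/(A₂E₂) = 1/(650×208×10³) + 1/(2250×100×10³) = 1.184×10⁻⁸ N⁻¹.
So P = 0.0002318 / 1.184×10⁻⁸ = 19.58 kN.
σ_{brass} = P/A₂ = 19580/2250 = 8.701 MPa, tensile.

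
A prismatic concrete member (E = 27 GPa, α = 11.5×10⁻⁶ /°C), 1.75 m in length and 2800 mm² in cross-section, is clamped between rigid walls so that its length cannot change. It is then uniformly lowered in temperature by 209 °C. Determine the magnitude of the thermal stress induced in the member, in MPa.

σ ≈ 64.9 MPa (tensile)

With length fixed, the mechanical strain must cancel the thermal strain αΔT = 11.5×10⁻⁶ × 209 = 2403.5×10⁻⁶.
σ = EαΔT = 27×10³ × 11.5×10⁻⁶ × 209 = 64.89 MPa (tensile; the member is trying to contract).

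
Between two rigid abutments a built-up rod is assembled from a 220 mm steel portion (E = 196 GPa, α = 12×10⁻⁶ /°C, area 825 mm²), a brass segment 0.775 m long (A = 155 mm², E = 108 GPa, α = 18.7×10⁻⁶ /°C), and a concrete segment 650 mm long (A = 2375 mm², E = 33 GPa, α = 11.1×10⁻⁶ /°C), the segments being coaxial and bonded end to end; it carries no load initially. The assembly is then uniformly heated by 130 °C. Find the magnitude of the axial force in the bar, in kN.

Free thermal expansion of the whole bar: Σ αᵢΔT Lᵢ = 12×10⁻⁶×130×220 + 18.7×10⁻⁶×130×775 + 11.1×10⁻⁶×130×650 = 3.165 mm.
Since the ends are fixed, an axial force P builds up, equal in every segment, with P · Σ Lᵢ/(AᵢEᵢ) = δ_free.
The series flexibility is Σ Lᵢ/(AᵢEᵢ) = 220/(825×196×10³) + 775/(155×108×10³) + 650/(2375×33×10³) = 5.595×10⁻⁵ mm/N.
Hence P = δ_free / Σ(L/AE) = 3.165/5.595×10⁻⁵ = 56.57 kN (compressive).

P ≈ 56.6 kN (compressive)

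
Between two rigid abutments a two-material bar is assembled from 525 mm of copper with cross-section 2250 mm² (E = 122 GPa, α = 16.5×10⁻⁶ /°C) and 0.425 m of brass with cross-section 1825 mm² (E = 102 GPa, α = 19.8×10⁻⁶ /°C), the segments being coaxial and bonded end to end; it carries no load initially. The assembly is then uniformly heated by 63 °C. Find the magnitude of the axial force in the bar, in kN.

P ≈ 256 kN (compressive)

Free thermal expansion of the whole bar: Σ αᵢΔT Lᵢ = 16.5×10⁻⁶×63×525 + 19.8×10⁻⁶×63×425 = 1.076 mm.
The rigid supports impose zero overall length change; the single axial force P common to all segments must satisfy P Σ Lᵢ/(AᵢEᵢ) = δ_free.
The series flexibility is Σ Lᵢ/(AᵢEᵢ) = 525/(2250×122×10³) + 425/(1825×102×10³) = 4.196×10⁻⁶ mm/N.
So P = 1.076 / 4.196×10⁻⁶ = 256.4 kN, compressive.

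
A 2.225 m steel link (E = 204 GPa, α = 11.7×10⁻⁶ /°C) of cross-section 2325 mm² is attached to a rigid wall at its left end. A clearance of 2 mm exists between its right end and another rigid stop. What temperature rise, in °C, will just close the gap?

Contact occurs when the free expansion equals the gap: αΔT L = 2 mm.
So ΔT = g/(αL) = 2/(11.7×10⁻⁶ × 2225) = 76.83 °C.

ΔT ≈ 76.8 °C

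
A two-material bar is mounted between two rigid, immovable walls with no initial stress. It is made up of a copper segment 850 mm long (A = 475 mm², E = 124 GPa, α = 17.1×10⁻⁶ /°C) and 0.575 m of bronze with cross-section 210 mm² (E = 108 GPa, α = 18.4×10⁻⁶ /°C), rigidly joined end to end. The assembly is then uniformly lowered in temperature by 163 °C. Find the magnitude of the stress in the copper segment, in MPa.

σ ≈ 217 MPa (tensile)

With the walls removed the bar would change length by δ_free = Σ αᵢΔT Lᵢ = 17.1×10⁻⁶×163×850 + 18.4×10⁻⁶×163×575 = 4.094 mm.
The rigid supports impose zero overall length change; the single axial force P common to all segments must satisfy P Σ Lᵢ/(AᵢEᵢ) = δ_free.
Σ Lᵢ/(AᵢEᵢ) = 850/(475×124×10³) + 575/(210×108×10³) = 3.978×10⁻⁵ mm/N.
P = 4.094 / 3.978×10⁻⁵ = 102900 N = 102.9 kN, tensile.
σ_{copper} = P / A = 102900 / 475 = 216.6 MPa.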